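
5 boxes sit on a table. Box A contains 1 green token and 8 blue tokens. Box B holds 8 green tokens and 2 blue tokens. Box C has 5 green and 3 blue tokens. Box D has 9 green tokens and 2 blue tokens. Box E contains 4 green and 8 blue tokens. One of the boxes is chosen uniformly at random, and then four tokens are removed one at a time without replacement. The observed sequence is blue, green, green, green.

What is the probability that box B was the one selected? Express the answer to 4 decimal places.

0.3473

Under each hypothesis, the probability of the observed sequence is: P(data | box A) = (8/9)(1/8)(0/7) = 0; P(data | box B) = (2/10)(8/9)(7/8)(6/7) = 0.13333; P(data | box C) = (3/8)(5/7)(4/6)(3/5) = 0.10714; P(data | box D) = (2/11)(9/10)(8/9)(7/8) = 0.12727; P(data | box E) = (8/12)(4/11)(3/10)(2/9) = 0.016162.
The prior-weighted likelihoods are 1/5 · 0 = 0, 1/5 · 0.13333 = 0.026667, 1/5 · 0.10714 = 0.021429, 1/5 · 0.12727 = 0.025455, 1/5 · 0.016162 = 0.0032323; with total 0.076782.
Hence P(box B | data) = (0.026667) / (0.076782) = 0.3473.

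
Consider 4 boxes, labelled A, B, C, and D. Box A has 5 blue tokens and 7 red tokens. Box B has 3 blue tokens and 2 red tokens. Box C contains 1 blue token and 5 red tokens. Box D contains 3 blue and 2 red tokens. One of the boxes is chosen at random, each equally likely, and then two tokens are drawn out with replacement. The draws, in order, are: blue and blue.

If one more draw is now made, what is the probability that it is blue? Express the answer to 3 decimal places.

Compute the likelihood of the observed sequence for each case: P(data | box A) = (5/12)(5/12) = 0.17361; P(data | box B) = (3/5)(3/5) = 0.36; P(data | box C) = (1/6)(1/6) = 0.027778; P(data | box D) = (3/5)(3/5) = 0.36.
Multiplying each by its prior: 1/4 · 0.17361 = 0.043403, 1/4 · 0.36 = 0.09, 1/4 · 0.027778 = 0.0069444, 1/4 · 0.36 = 0.09; these sum to 0.23035.
Dividing through by the total gives posterior P(box A | data) = 0.18842, P(box B | data) = 0.39071, P(box C | data) = 0.030148, P(box D | data) = 0.39071.
So P(blue next | data) = Σ P(blue next | H) P(H | data) = (5/12)(0.18842) + (3/5)(0.39071) + (1/6)(0.030148) + (3/5)(0.39071) = 0.55239.

0.552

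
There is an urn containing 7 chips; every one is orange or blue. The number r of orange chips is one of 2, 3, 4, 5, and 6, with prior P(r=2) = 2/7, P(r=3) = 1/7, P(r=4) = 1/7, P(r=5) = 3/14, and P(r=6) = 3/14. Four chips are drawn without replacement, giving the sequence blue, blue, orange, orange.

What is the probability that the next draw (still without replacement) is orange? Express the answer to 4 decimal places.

0.4648

Under each hypothesis, the probability of the observed sequence is: P(data | r = 2) = (5/7)(4/6)(2/5)(1/4) = 0.047619; P(data | r = 3) = (4/7)(3/6)(3/5)(2/4) = 0.085714; P(data | r = 4) = (3/7)(2/6)(4/5)(3/4) = 0.085714; P(data | r = 5) = (2/7)(1/6)(5/5)(4/4) = 0.047619; P(data | r = 6) = (1/7)(0/6) = 0.
The prior-weighted likelihoods are 2/7 · 0.047619 = 0.013605, 1/7 · 0.085714 = 0.012245, 1/7 · 0.085714 = 0.012245, 3/14 · 0.047619 = 0.010204, 3/14 · 0 = 0; with total 0.048299.
Normalising, the posterior is P(r = 2 | data) = 0.28169, P(r = 3 | data) = 0.25352, P(r = 4 | data) = 0.25352, P(r = 5 | data) = 0.21127, P(r = 6 | data) = 0.
The predictive probability is P(orange next | data) = (0)(0.28169) + (1/3)(0.25352) + (2/3)(0.25352) + (1)(0.21127) = 0.46479.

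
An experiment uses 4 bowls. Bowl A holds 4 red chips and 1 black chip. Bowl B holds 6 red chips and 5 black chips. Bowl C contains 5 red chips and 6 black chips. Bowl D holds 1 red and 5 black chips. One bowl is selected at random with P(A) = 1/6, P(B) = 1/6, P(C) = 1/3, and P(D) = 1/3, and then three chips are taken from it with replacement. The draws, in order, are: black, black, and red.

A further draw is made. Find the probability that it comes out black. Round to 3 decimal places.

0.616

Compute the likelihood of the observed sequence for each case: P(data | bowl A) = (1/5)(1/5)(4/5) = 0.032; P(data | bowl B) = (5/11)(5/11)(6/11) = 0.1127; P(data | bowl C) = (6/11)(6/11)(5/11) = 0.13524; P(data | bowl D) = (5/6)(5/6)(1/6) = 0.11574.
The prior-weighted likelihoods are 1/6 · 0.032 = 0.0053333, 1/6 · 0.1127 = 0.018783, 1/3 · 0.13524 = 0.045079, 1/3 · 0.11574 = 0.03858; with total 0.10778.
Normalising, the posterior is P(bowl A | data) = 0.049486, P(bowl B | data) = 0.17428, P(bowl C | data) = 0.41827, P(bowl D | data) = 0.35797.
Averaging over the posterior, P(black next | data) = (1/5)(0.049486) + (5/11)(0.17428) + (6/11)(0.41827) + (5/6)(0.35797) = 0.61557.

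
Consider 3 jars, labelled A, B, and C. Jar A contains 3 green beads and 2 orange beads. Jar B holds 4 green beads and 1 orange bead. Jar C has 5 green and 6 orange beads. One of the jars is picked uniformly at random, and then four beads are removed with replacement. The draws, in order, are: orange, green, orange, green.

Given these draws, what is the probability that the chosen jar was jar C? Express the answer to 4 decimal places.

0.4249

Compute the likelihood of the observed sequence for each case: P(data | jar A) = (2/5)(3/5)(2/5)(3/5) = 0.0576; P(data | jar B) = (1/5)(4/5)(1/5)(4/5) = 0.0256; P(data | jar C) = (6/11)(5/11)(6/11)(5/11) = 0.061471.
Multiplying each by its prior: 1/3 · 0.0576 = 0.0192, 1/3 · 0.0256 = 0.0085333, 1/3 · 0.061471 = 0.02049; these sum to 0.048224.
Therefore the posterior P(jar C | data) = (0.02049) / (0.048224) = 0.4249.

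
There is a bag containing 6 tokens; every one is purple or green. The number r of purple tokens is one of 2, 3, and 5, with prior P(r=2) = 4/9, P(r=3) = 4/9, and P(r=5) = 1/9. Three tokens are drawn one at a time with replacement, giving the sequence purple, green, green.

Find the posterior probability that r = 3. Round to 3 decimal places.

0.448

Under each hypothesis, the probability of the observed sequence is: P(data | r = 2) = (2/6)(4/6)(4/6) = 0.14815; P(data | r = 3) = (3/6)(3/6)(3/6) = 0.125; P(data | r = 5) = (5/6)(1/6)(1/6) = 0.023148.
The prior-weighted likelihoods are 4/9 · 0.14815 = 0.065844, 4/9 · 0.125 = 0.055556, 1/9 · 0.023148 = 0.002572; summing to 0.12397.
Therefore the posterior P(r = 3 | data) = (0.055556) / (0.12397) = 0.44813.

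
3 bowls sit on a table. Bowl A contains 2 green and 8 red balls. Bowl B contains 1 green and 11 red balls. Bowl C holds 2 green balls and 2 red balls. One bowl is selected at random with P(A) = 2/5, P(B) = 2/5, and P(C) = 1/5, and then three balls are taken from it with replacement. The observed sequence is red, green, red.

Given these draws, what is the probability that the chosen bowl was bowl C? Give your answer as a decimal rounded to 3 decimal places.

0.240

The likelihood of the observed sequence under each hypothesis: P(data | bowl A) = (8/10)(2/10)(8/10) = 0.128; P(data | bowl B) = (11/12)(1/12)(11/12) = 0.070023; P(data | bowl C) = (2/4)(2/4)(2/4) = 0.125.
Multiplying each by its prior: 2/5 · 0.128 = 0.0512, 2/5 · 0.070023 = 0.028009, 1/5 · 0.125 = 0.025; summing to 0.10421.
By Bayes' rule, P(bowl C | data) = (0.025) / (0.10421) = 0.2399.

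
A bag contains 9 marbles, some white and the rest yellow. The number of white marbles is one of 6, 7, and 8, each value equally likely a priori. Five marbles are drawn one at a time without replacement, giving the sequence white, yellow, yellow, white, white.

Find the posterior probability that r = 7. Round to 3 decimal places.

Under each hypothesis, the probability of the observed sequence is: P(data | r = 6) = (6/9)(3/8)(2/7)(5/6)(4/5) = 1/21; P(data | r = 7) = (7/9)(2/8)(1/7)(6/6)(5/5) = 1/36; P(data | r = 8) = (8/9)(1/8)(0/7) = 0.
The prior-weighted likelihoods are 1/3 · 1/21 = 1/63, 1/3 · 1/36 = 1/108, 1/3 · 0 = 0; with total 19/756.
Therefore the posterior P(r = 7 | data) = (1/108) / (19/756) = 7/19.

0.368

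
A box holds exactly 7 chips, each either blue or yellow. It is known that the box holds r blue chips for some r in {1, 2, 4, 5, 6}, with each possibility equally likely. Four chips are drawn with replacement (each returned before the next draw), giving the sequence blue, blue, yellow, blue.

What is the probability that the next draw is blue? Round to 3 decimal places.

0.690

Under each hypothesis, the probability of the observed sequence is: P(data | r = 1) = (1/7)(1/7)(6/7)(1/7) = 0.002499; P(data | r = 2) = (2/7)(2/7)(5/7)(2/7) = 0.01666; P(data | r = 4) = (4/7)(4/7)(3/7)(4/7) = 0.079967; P(data | r = 5) = (5/7)(5/7)(2/7)(5/7) = 0.10412; P(data | r = 6) = (6/7)(6/7)(1/7)(6/7) = 0.089963.
The prior-weighted likelihoods are 1/5 · 0.002499 = 0.00049979, 1/5 · 0.01666 = 0.0033319, 1/5 · 0.079967 = 0.015993, 1/5 · 0.10412 = 0.020825, 1/5 · 0.089963 = 0.017993; summing to 0.058642.
The posterior is then P(r = 1 | data) = 0.0085227, P(r = 2 | data) = 0.056818, P(r = 4 | data) = 0.27273, P(r = 5 | data) = 0.35511, P(r = 6 | data) = 0.30682.
Averaging over the posterior, P(blue next | data) = (1/7)(0.0085227) + (2/7)(0.056818) + (4/7)(0.27273) + (5/7)(0.35511) + (6/7)(0.30682) = 0.68994.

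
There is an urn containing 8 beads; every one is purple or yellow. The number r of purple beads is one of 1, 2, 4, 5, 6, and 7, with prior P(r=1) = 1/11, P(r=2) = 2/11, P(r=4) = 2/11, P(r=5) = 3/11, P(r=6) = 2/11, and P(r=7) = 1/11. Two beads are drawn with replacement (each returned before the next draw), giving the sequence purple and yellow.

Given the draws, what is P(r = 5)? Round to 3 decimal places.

0.324

Under each hypothesis, the probability of the observed sequence is: P(data | r = 1) = (1/8)(7/8) = 7/64; P(data | r = 2) = (2/8)(6/8) = 3/16; P(data | r = 4) = (4/8)(4/8) = 1/4; P(data | r = 5) = (5/8)(3/8) = 15/64; P(data | r = 6) = (6/8)(2/8) = 3/16; P(data | r = 7) = (7/8)(1/8) = 7/64.
The prior-weighted likelihoods are 1/11 · 7/64 = 7/704, 2/11 · 3/16 = 3/88, 2/11 · 1/4 = 1/22, 3/11 · 15/64 = 45/704, 2/11 · 3/16 = 3/88, 1/11 · 7/64 = 7/704; these sum to 139/704.
Hence P(r = 5 | data) = (45/704) / (139/704) = 45/139.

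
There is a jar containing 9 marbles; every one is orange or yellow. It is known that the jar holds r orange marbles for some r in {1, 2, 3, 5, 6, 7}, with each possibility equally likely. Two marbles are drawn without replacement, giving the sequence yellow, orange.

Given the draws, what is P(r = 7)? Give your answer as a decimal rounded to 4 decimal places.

0.1522

The likelihood of the observed sequence under each hypothesis: P(data | r = 1) = (8/9)(1/8) = 1/9; P(data | r = 2) = (7/9)(2/8) = 7/36; P(data | r = 3) = (6/9)(3/8) = 1/4; P(data | r = 5) = (4/9)(5/8) = 5/18; P(data | r = 6) = (3/9)(6/8) = 1/4; P(data | r = 7) = (2/9)(7/8) = 7/36.
Multiplying each by its prior: 1/6 · 1/9 = 1/54, 1/6 · 7/36 = 7/216, 1/6 · 1/4 = 1/24, 1/6 · 5/18 = 5/108, 1/6 · 1/4 = 1/24, 1/6 · 7/36 = 7/216; with total 23/108.
Hence P(r = 7 | data) = (7/216) / (23/108) = 7/46.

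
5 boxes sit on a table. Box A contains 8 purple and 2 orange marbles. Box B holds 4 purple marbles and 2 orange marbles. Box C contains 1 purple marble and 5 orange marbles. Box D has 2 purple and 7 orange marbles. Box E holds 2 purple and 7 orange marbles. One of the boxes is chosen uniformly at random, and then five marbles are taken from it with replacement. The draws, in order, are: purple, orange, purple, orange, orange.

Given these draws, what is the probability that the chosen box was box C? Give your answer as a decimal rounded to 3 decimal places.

For each hypothesis, P(data | H) works out to: P(data | box A) = (8/10)(2/10)(8/10)(2/10)(2/10) = 0.00512; P(data | box B) = (4/6)(2/6)(4/6)(2/6)(2/6) = 0.016461; P(data | box C) = (1/6)(5/6)(1/6)(5/6)(5/6) = 0.016075; P(data | box D) = (2/9)(7/9)(2/9)(7/9)(7/9) = 0.023235; P(data | box E) = (2/9)(7/9)(2/9)(7/9)(7/9) = 0.023235.
Multiplying each by its prior: 1/5 · 0.00512 = 0.001024, 1/5 · 0.016461 = 0.0032922, 1/5 · 0.016075 = 0.003215, 1/5 · 0.023235 = 0.004647, 1/5 · 0.023235 = 0.004647; summing to 0.016825.
Hence P(box C | data) = (0.003215) / (0.016825) = 0.19108.

0.191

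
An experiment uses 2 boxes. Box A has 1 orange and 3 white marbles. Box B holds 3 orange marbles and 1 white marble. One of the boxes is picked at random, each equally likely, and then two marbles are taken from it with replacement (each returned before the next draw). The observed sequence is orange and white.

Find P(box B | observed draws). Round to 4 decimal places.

0.5000

The likelihood of the observed sequence under each hypothesis: P(data | box A) = (1/4)(3/4) = 3/16; P(data | box B) = (3/4)(1/4) = 3/16.
Weighting by the prior gives 1/2 · 3/16 = 3/32, 1/2 · 3/16 = 3/32; summing to 3/16.
Hence P(box B | data) = (3/32) / (3/16) = 1/2.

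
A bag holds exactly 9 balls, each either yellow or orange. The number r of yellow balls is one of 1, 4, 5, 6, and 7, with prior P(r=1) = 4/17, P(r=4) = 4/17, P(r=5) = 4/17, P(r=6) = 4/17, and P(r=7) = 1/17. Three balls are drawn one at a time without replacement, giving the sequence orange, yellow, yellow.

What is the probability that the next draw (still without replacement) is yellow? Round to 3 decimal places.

Compute the likelihood of the observed sequence for each case: P(data | r = 1) = (8/9)(1/8)(0/7) = 0; P(data | r = 4) = (5/9)(4/8)(3/7) = 0.11905; P(data | r = 5) = (4/9)(5/8)(4/7) = 0.15873; P(data | r = 6) = (3/9)(6/8)(5/7) = 0.17857; P(data | r = 7) = (2/9)(7/8)(6/7) = 0.16667.
Weighting by the prior gives 4/17 · 0 = 0, 4/17 · 0.11905 = 0.028011, 4/17 · 0.15873 = 0.037348, 4/17 · 0.17857 = 0.042017, 1/17 · 0.16667 = 0.0098039; these sum to 0.11718.
The posterior is then P(r = 1 | data) = 0, P(r = 4 | data) = 0.23904, P(r = 5 | data) = 0.31873, P(r = 6 | data) = 0.35857, P(r = 7 | data) = 0.083665.
So P(yellow next | data) = Σ P(yellow next | H) P(H | data) = (1/3)(0.23904) + (1/2)(0.31873) + (2/3)(0.35857) + (5/6)(0.083665) = 0.54781.

0.548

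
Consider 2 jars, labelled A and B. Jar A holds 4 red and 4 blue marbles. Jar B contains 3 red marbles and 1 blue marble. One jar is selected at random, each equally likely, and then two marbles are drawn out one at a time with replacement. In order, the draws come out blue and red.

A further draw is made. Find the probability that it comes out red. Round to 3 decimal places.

Under each hypothesis, the probability of the observed sequence is: P(data | jar A) = (4/8)(4/8) = 1/4; P(data | jar B) = (1/4)(3/4) = 3/16.
Weighting by the prior gives 1/2 · 1/4 = 1/8, 1/2 · 3/16 = 3/32; summing to 7/32.
Normalising, the posterior is P(jar A | data) = 4/7, P(jar B | data) = 3/7.
The predictive probability is P(red next | data) = (1/2)(4/7) + (3/4)(3/7) = 17/28.

0.607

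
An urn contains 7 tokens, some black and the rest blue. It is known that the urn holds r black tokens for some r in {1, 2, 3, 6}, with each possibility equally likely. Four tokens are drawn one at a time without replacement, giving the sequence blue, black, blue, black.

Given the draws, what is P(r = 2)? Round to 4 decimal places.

0.3571

For each hypothesis, P(data | H) works out to: P(data | r = 1) = (6/7)(1/6)(5/5)(0/4) = 0; P(data | r = 2) = (5/7)(2/6)(4/5)(1/4) = 1/21; P(data | r = 3) = (4/7)(3/6)(3/5)(2/4) = 3/35; P(data | r = 6) = (1/7)(6/6)(0/5) = 0.
Multiplying each by its prior: 1/4 · 0 = 0, 1/4 · 1/21 = 1/84, 1/4 · 3/35 = 3/140, 1/4 · 0 = 0; these sum to 1/30.
So P(r = 2 | data) = (1/84) / (1/30) = 5/14.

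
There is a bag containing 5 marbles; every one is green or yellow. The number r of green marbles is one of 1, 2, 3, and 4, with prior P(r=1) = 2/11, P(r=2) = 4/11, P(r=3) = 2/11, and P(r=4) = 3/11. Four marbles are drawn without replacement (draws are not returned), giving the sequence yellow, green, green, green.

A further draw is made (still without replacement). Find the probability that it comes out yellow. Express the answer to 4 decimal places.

Under each hypothesis, the probability of the observed sequence is: P(data | r = 1) = (4/5)(1/4)(0/3) = 0; P(data | r = 2) = (3/5)(2/4)(1/3)(0/2) = 0; P(data | r = 3) = (2/5)(3/4)(2/3)(1/2) = 1/10; P(data | r = 4) = (1/5)(4/4)(3/3)(2/2) = 1/5.
Weighting by the prior gives 2/11 · 0 = 0, 4/11 · 0 = 0, 2/11 · 1/10 = 1/55, 3/11 · 1/5 = 3/55; these sum to 4/55.
Normalising, the posterior is P(r = 1 | data) = 0, P(r = 2 | data) = 0, P(r = 3 | data) = 1/4, P(r = 4 | data) = 3/4.
The predictive probability is P(yellow next | data) = (1)(1/4) + (0)(3/4) = 1/4.

0.2500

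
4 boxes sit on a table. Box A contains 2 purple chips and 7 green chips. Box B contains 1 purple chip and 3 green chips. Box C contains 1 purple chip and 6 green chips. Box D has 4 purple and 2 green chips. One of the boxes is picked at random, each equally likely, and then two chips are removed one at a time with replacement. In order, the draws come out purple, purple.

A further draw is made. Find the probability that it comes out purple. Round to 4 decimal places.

0.5649

Under each hypothesis, the probability of the observed sequence is: P(data | box A) = (2/9)(2/9) = 0.049383; P(data | box B) = (1/4)(1/4) = 0.0625; P(data | box C) = (1/7)(1/7) = 0.020408; P(data | box D) = (4/6)(4/6) = 0.44444.
Multiplying each by its prior: 1/4 · 0.049383 = 0.012346, 1/4 · 0.0625 = 0.015625, 1/4 · 0.020408 = 0.005102, 1/4 · 0.44444 = 0.11111; these sum to 0.14418.
Dividing through by the total gives posterior P(box A | data) = 0.085625, P(box B | data) = 0.10837, P(box C | data) = 0.035386, P(box D | data) = 0.77062.
Averaging over the posterior, P(purple next | data) = (2/9)(0.085625) + (1/4)(0.10837) + (1/7)(0.035386) + (2/3)(0.77062) = 0.56492.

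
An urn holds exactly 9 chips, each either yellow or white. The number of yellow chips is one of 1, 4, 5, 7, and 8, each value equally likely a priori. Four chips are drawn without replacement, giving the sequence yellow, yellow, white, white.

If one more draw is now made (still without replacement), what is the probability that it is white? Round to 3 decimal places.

0.426

For each hypothesis, P(data | H) works out to: P(data | r = 1) = (1/9)(0/8) = 0; P(data | r = 4) = (4/9)(3/8)(5/7)(4/6) = 0.079365; P(data | r = 5) = (5/9)(4/8)(4/7)(3/6) = 0.079365; P(data | r = 7) = (7/9)(6/8)(2/7)(1/6) = 0.027778; P(data | r = 8) = (8/9)(7/8)(1/7)(0/6) = 0.
Multiplying each by its prior: 1/5 · 0 = 0, 1/5 · 0.079365 = 0.015873, 1/5 · 0.079365 = 0.015873, 1/5 · 0.027778 = 0.0055556, 1/5 · 0 = 0; summing to 0.037302.
Normalising, the posterior is P(r = 1 | data) = 0, P(r = 4 | data) = 0.42553, P(r = 5 | data) = 0.42553, P(r = 7 | data) = 0.14894, P(r = 8 | data) = 0.
So P(white next | data) = Σ P(white next | H) P(H | data) = (3/5)(0.42553) + (2/5)(0.42553) + (0)(0.14894) = 0.42553.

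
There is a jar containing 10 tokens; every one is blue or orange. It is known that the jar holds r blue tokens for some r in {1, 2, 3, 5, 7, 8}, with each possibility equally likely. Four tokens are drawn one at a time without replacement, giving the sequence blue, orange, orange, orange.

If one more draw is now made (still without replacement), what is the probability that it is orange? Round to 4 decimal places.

Under each hypothesis, the probability of the observed sequence is: P(data | r = 1) = (1/10)(9/9)(8/8)(7/7) = 0.1; P(data | r = 2) = (2/10)(8/9)(7/8)(6/7) = 0.13333; P(data | r = 3) = (3/10)(7/9)(6/8)(5/7) = 0.125; P(data | r = 5) = (5/10)(5/9)(4/8)(3/7) = 0.059524; P(data | r = 7) = (7/10)(3/9)(2/8)(1/7) = 0.0083333; P(data | r = 8) = (8/10)(2/9)(1/8)(0/7) = 0.
The prior-weighted likelihoods are 1/6 · 0.1 = 0.016667, 1/6 · 0.13333 = 0.022222, 1/6 · 0.125 = 0.020833, 1/6 · 0.059524 = 0.0099206, 1/6 · 0.0083333 = 0.0013889, 1/6 · 0 = 0; summing to 0.071032.
The posterior is then P(r = 1 | data) = 0.23464, P(r = 2 | data) = 0.31285, P(r = 3 | data) = 0.2933, P(r = 5 | data) = 0.13966, P(r = 7 | data) = 0.019553, P(r = 8 | data) = 0.
The predictive probability is P(orange next | data) = (1)(0.23464) + (5/6)(0.31285) + (2/3)(0.2933) + (1/3)(0.13966) + (0)(0.019553) = 0.73743.

0.7374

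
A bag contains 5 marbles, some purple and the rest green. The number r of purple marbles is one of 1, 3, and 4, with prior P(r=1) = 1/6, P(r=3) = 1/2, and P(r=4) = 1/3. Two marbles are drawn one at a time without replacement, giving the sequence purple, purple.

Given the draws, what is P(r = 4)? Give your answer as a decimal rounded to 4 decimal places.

0.5714

Under each hypothesis, the probability of the observed sequence is: P(data | r = 1) = (1/5)(0/4) = 0; P(data | r = 3) = (3/5)(2/4) = 3/10; P(data | r = 4) = (4/5)(3/4) = 3/5.
Weighting by the prior gives 1/6 · 0 = 0, 1/2 · 3/10 = 3/20, 1/3 · 3/5 = 1/5; with total 7/20.
Hence P(r = 4 | data) = (1/5) / (7/20) = 4/7.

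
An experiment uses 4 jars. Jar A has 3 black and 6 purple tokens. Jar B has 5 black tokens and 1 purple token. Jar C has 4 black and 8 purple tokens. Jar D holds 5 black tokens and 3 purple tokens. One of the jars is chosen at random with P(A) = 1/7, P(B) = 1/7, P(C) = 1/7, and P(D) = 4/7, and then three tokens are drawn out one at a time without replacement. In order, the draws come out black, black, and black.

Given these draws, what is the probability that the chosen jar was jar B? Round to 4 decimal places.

0.4018

The likelihood of the observed sequence under each hypothesis: P(data | jar A) = (3/9)(2/8)(1/7) = 0.011905; P(data | jar B) = (5/6)(4/5)(3/4) = 0.5; P(data | jar C) = (4/12)(3/11)(2/10) = 0.018182; P(data | jar D) = (5/8)(4/7)(3/6) = 0.17857.
The prior-weighted likelihoods are 1/7 · 0.011905 = 0.0017007, 1/7 · 0.5 = 0.071429, 1/7 · 0.018182 = 0.0025974, 4/7 · 0.17857 = 0.10204; these sum to 0.17777.
Therefore the posterior P(jar B | data) = (0.071429) / (0.17777) = 0.40181.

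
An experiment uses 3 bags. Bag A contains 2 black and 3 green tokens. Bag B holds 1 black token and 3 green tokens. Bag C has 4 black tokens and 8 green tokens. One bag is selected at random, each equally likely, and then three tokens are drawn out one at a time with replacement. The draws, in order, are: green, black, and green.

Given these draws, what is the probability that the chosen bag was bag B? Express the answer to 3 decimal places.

Compute the likelihood of the observed sequence for each case: P(data | bag A) = (3/5)(2/5)(3/5) = 0.144; P(data | bag B) = (3/4)(1/4)(3/4) = 0.14062; P(data | bag C) = (8/12)(4/12)(8/12) = 0.14815.
Multiplying each by its prior: 1/3 · 0.144 = 0.048, 1/3 · 0.14062 = 0.046875, 1/3 · 0.14815 = 0.049383; with total 0.14426.
Hence P(bag B | data) = (0.046875) / (0.14426) = 0.32494.

0.325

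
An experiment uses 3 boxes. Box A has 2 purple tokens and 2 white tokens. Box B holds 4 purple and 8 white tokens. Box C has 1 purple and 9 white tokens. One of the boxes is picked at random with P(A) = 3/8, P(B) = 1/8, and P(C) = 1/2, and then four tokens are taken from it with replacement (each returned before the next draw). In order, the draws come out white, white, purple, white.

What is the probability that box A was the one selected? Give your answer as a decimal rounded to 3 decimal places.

The likelihood of the observed sequence under each hypothesis: P(data | box A) = (2/4)(2/4)(2/4)(2/4) = 0.0625; P(data | box B) = (8/12)(8/12)(4/12)(8/12) = 0.098765; P(data | box C) = (9/10)(9/10)(1/10)(9/10) = 0.0729.
Multiplying each by its prior: 3/8 · 0.0625 = 0.023438, 1/8 · 0.098765 = 0.012346, 1/2 · 0.0729 = 0.03645; summing to 0.072233.
Hence P(box A | data) = (0.023438) / (0.072233) = 0.32447.

0.324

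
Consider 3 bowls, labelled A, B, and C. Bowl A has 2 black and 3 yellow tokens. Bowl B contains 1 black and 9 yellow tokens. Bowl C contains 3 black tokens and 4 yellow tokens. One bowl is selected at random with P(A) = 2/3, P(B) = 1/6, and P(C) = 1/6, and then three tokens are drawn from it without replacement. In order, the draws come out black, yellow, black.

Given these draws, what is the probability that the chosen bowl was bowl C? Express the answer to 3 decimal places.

The likelihood of the observed sequence under each hypothesis: P(data | bowl A) = (2/5)(3/4)(1/3) = 1/10; P(data | bowl B) = (1/10)(9/9)(0/8) = 0; P(data | bowl C) = (3/7)(4/6)(2/5) = 4/35.
Weighting by the prior gives 2/3 · 1/10 = 1/15, 1/6 · 0 = 0, 1/6 · 4/35 = 2/105; summing to 3/35.
So P(bowl C | data) = (2/105) / (3/35) = 2/9.

0.222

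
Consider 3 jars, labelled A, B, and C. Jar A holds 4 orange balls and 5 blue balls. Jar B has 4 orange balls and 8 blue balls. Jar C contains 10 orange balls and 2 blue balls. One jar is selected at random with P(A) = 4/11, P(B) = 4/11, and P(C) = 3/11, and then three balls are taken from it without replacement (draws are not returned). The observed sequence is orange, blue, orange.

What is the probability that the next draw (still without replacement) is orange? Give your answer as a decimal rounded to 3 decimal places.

0.499

Under each hypothesis, the probability of the observed sequence is: P(data | jar A) = (4/9)(5/8)(3/7) = 0.11905; P(data | jar B) = (4/12)(8/11)(3/10) = 0.072727; P(data | jar C) = (10/12)(2/11)(9/10) = 0.13636.
The prior-weighted likelihoods are 4/11 · 0.11905 = 0.04329, 4/11 · 0.072727 = 0.026446, 3/11 · 0.13636 = 0.03719; these sum to 0.10693.
Dividing through by the total gives posterior P(jar A | data) = 0.40486, P(jar B | data) = 0.24733, P(jar C | data) = 0.34781.
The predictive probability is P(orange next | data) = (1/3)(0.40486) + (2/9)(0.24733) + (8/9)(0.34781) = 0.49908.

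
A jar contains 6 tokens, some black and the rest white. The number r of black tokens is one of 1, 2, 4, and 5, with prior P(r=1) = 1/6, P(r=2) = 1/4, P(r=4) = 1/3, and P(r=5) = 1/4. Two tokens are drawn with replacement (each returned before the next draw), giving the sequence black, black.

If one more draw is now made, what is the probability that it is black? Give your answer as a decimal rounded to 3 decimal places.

0.716

For each hypothesis, P(data | H) works out to: P(data | r = 1) = (1/6)(1/6) = 1/36; P(data | r = 2) = (2/6)(2/6) = 1/9; P(data | r = 4) = (4/6)(4/6) = 4/9; P(data | r = 5) = (5/6)(5/6) = 25/36.
Weighting by the prior gives 1/6 · 1/36 = 1/216, 1/4 · 1/9 = 1/36, 1/3 · 4/9 = 4/27, 1/4 · 25/36 = 25/144; with total 17/48.
The posterior is then P(r = 1 | data) = 2/153, P(r = 2 | data) = 4/51, P(r = 4 | data) = 64/153, P(r = 5 | data) = 25/51.
The predictive probability is P(black next | data) = (1/6)(2/153) + (1/3)(4/51) + (2/3)(64/153) + (5/6)(25/51) = 73/102.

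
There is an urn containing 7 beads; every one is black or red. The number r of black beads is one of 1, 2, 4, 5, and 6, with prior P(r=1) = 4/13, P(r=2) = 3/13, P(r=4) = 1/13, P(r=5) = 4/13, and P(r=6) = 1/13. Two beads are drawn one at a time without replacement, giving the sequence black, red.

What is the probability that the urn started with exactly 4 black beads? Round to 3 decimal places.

The likelihood of the observed sequence under each hypothesis: P(data | r = 1) = (1/7)(6/6) = 1/7; P(data | r = 2) = (2/7)(5/6) = 5/21; P(data | r = 4) = (4/7)(3/6) = 2/7; P(data | r = 5) = (5/7)(2/6) = 5/21; P(data | r = 6) = (6/7)(1/6) = 1/7.
Weighting by the prior gives 4/13 · 1/7 = 4/91, 3/13 · 5/21 = 5/91, 1/13 · 2/7 = 2/91, 4/13 · 5/21 = 20/273, 1/13 · 1/7 = 1/91; with total 8/39.
Hence P(r = 4 | data) = (2/91) / (8/39) = 3/28.

0.107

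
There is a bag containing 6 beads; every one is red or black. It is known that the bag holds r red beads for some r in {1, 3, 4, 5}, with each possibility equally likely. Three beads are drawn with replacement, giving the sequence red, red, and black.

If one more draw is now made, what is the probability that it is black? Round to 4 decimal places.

Compute the likelihood of the observed sequence for each case: P(data | r = 1) = (1/6)(1/6)(5/6) = 5/216; P(data | r = 3) = (3/6)(3/6)(3/6) = 1/8; P(data | r = 4) = (4/6)(4/6)(2/6) = 4/27; P(data | r = 5) = (5/6)(5/6)(1/6) = 25/216.
The prior-weighted likelihoods are 1/4 · 5/216 = 5/864, 1/4 · 1/8 = 1/32, 1/4 · 4/27 = 1/27, 1/4 · 25/216 = 25/864; with total 89/864.
Normalising, the posterior is P(r = 1 | data) = 5/89, P(r = 3 | data) = 27/89, P(r = 4 | data) = 32/89, P(r = 5 | data) = 25/89.
The predictive probability is P(black next | data) = (5/6)(5/89) + (1/2)(27/89) + (1/3)(32/89) + (1/6)(25/89) = 65/178.

0.3652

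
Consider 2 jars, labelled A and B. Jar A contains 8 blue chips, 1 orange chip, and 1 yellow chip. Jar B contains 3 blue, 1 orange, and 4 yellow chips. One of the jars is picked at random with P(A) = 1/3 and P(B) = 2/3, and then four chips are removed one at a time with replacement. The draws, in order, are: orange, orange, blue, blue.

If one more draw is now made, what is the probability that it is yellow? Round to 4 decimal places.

0.2628

For each hypothesis, P(data | H) works out to: P(data | jar A) = (1/10)(1/10)(8/10)(8/10) = 0.0064; P(data | jar B) = (1/8)(1/8)(3/8)(3/8) = 0.0021973.
The prior-weighted likelihoods are 1/3 · 0.0064 = 0.0021333, 2/3 · 0.0021973 = 0.0014648; summing to 0.0035982.
Normalising, the posterior is P(jar A | data) = 0.59289, P(jar B | data) = 0.40711.
Averaging over the posterior, P(yellow next | data) = (1/10)(0.59289) + (1/2)(0.40711) = 0.26284.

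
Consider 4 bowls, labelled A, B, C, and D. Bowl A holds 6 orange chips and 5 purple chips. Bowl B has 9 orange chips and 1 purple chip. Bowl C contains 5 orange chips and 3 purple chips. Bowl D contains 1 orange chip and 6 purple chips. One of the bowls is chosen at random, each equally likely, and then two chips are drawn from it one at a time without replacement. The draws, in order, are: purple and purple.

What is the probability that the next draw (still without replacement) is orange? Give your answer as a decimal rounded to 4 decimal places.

0.3522

The likelihood of the observed sequence under each hypothesis: P(data | bowl A) = (5/11)(4/10) = 0.18182; P(data | bowl B) = (1/10)(0/9) = 0; P(data | bowl C) = (3/8)(2/7) = 0.10714; P(data | bowl D) = (6/7)(5/6) = 0.71429.
Weighting by the prior gives 1/4 · 0.18182 = 0.045455, 1/4 · 0 = 0, 1/4 · 0.10714 = 0.026786, 1/4 · 0.71429 = 0.17857; these sum to 0.25081.
Dividing through by the total gives posterior P(bowl A | data) = 0.18123, P(bowl B | data) = 0, P(bowl C | data) = 0.1068, P(bowl D | data) = 0.71197.
The predictive probability is P(orange next | data) = (2/3)(0.18123) + (5/6)(0.1068) + (1/5)(0.71197) = 0.35221.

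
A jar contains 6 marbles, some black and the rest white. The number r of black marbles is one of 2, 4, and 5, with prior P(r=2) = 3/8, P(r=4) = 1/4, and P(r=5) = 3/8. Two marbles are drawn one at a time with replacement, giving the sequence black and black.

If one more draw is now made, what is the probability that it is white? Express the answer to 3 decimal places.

For each hypothesis, P(data | H) works out to: P(data | r = 2) = (2/6)(2/6) = 1/9; P(data | r = 4) = (4/6)(4/6) = 4/9; P(data | r = 5) = (5/6)(5/6) = 25/36.
Weighting by the prior gives 3/8 · 1/9 = 1/24, 1/4 · 4/9 = 1/9, 3/8 · 25/36 = 25/96; these sum to 119/288.
The posterior is then P(r = 2 | data) = 12/119, P(r = 4 | data) = 32/119, P(r = 5 | data) = 75/119.
So P(white next | data) = Σ P(white next | H) P(H | data) = (2/3)(12/119) + (1/3)(32/119) + (1/6)(75/119) = 11/42.

0.262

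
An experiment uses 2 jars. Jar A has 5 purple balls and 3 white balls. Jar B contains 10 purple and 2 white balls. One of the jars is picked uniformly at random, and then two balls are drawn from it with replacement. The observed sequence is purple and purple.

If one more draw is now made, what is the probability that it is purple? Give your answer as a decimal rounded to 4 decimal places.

0.7583

The likelihood of the observed sequence under each hypothesis: P(data | jar A) = (5/8)(5/8) = 0.39062; P(data | jar B) = (10/12)(10/12) = 0.69444.
The prior-weighted likelihoods are 1/2 · 0.39062 = 0.19531, 1/2 · 0.69444 = 0.34722; summing to 0.54253.
Dividing through by the total gives posterior P(jar A | data) = 0.36, P(jar B | data) = 0.64.
So P(purple next | data) = Σ P(purple next | H) P(H | data) = (5/8)(0.36) + (5/6)(0.64) = 0.75833.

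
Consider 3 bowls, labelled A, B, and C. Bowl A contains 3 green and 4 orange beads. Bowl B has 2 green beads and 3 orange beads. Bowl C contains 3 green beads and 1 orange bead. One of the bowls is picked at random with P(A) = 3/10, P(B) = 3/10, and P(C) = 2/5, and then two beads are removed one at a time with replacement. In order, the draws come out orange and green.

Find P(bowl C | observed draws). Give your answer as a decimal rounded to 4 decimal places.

0.3402

The likelihood of the observed sequence under each hypothesis: P(data | bowl A) = (4/7)(3/7) = 0.2449; P(data | bowl B) = (3/5)(2/5) = 0.24; P(data | bowl C) = (1/4)(3/4) = 0.1875.
Multiplying each by its prior: 3/10 · 0.2449 = 0.073469, 3/10 · 0.24 = 0.072, 2/5 · 0.1875 = 0.075; these sum to 0.22047.
So P(bowl C | data) = (0.075) / (0.22047) = 0.34018.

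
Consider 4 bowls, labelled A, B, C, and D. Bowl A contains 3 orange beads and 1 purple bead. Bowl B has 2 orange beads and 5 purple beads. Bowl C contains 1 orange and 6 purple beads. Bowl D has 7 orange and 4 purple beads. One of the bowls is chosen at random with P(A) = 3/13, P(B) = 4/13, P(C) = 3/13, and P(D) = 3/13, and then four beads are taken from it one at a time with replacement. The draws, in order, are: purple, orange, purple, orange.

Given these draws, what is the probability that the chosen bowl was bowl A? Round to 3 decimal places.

The likelihood of the observed sequence under each hypothesis: P(data | bowl A) = (1/4)(3/4)(1/4)(3/4) = 0.035156; P(data | bowl B) = (5/7)(2/7)(5/7)(2/7) = 0.041649; P(data | bowl C) = (6/7)(1/7)(6/7)(1/7) = 0.014994; P(data | bowl D) = (4/11)(7/11)(4/11)(7/11) = 0.053548.
Multiplying each by its prior: 3/13 · 0.035156 = 0.008113, 4/13 · 0.041649 = 0.012815, 3/13 · 0.014994 = 0.0034601, 3/13 · 0.053548 = 0.012357; summing to 0.036746.
Therefore the posterior P(bowl A | data) = (0.008113) / (0.036746) = 0.22079.

0.221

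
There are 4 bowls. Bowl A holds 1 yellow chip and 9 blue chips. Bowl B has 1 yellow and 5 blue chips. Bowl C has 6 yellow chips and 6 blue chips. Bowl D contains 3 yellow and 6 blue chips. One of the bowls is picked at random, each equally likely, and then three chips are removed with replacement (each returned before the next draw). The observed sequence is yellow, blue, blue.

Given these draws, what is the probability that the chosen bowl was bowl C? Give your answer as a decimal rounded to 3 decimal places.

0.266

Compute the likelihood of the observed sequence for each case: P(data | bowl A) = (1/10)(9/10)(9/10) = 0.081; P(data | bowl B) = (1/6)(5/6)(5/6) = 0.11574; P(data | bowl C) = (6/12)(6/12)(6/12) = 0.125; P(data | bowl D) = (3/9)(6/9)(6/9) = 0.14815.
Multiplying each by its prior: 1/4 · 0.081 = 0.02025, 1/4 · 0.11574 = 0.028935, 1/4 · 0.125 = 0.03125, 1/4 · 0.14815 = 0.037037; summing to 0.11747.
Hence P(bowl C | data) = (0.03125) / (0.11747) = 0.26602.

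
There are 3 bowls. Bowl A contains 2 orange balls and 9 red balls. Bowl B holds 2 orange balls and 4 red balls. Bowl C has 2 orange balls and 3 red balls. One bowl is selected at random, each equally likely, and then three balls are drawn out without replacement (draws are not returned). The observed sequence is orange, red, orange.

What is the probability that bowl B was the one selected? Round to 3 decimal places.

The likelihood of the observed sequence under each hypothesis: P(data | bowl A) = (2/11)(9/10)(1/9) = 1/55; P(data | bowl B) = (2/6)(4/5)(1/4) = 1/15; P(data | bowl C) = (2/5)(3/4)(1/3) = 1/10.
Multiplying each by its prior: 1/3 · 1/55 = 1/165, 1/3 · 1/15 = 1/45, 1/3 · 1/10 = 1/30; these sum to 61/990.
Hence P(bowl B | data) = (1/45) / (61/990) = 22/61.

0.361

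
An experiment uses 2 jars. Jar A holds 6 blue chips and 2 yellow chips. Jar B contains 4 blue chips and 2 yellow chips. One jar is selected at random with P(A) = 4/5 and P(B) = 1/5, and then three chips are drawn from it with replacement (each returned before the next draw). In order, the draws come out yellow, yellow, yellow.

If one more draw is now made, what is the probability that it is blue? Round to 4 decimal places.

0.7190

Compute the likelihood of the observed sequence for each case: P(data | jar A) = (2/8)(2/8)(2/8) = 0.015625; P(data | jar B) = (2/6)(2/6)(2/6) = 0.037037.
The prior-weighted likelihoods are 4/5 · 0.015625 = 0.0125, 1/5 · 0.037037 = 0.0074074; with total 0.019907.
Dividing through by the total gives posterior P(jar A | data) = 0.62791, P(jar B | data) = 0.37209.
The predictive probability is P(blue next | data) = (3/4)(0.62791) + (2/3)(0.37209) = 0.71899.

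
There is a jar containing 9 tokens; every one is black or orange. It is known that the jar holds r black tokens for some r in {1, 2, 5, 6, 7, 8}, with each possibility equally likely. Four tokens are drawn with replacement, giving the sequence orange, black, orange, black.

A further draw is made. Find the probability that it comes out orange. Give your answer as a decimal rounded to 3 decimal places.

Under each hypothesis, the probability of the observed sequence is: P(data | r = 1) = (8/9)(1/9)(8/9)(1/9) = 0.0097546; P(data | r = 2) = (7/9)(2/9)(7/9)(2/9) = 0.029873; P(data | r = 5) = (4/9)(5/9)(4/9)(5/9) = 0.060966; P(data | r = 6) = (3/9)(6/9)(3/9)(6/9) = 0.049383; P(data | r = 7) = (2/9)(7/9)(2/9)(7/9) = 0.029873; P(data | r = 8) = (1/9)(8/9)(1/9)(8/9) = 0.0097546.
The prior-weighted likelihoods are 1/6 · 0.0097546 = 0.0016258, 1/6 · 0.029873 = 0.0049789, 1/6 · 0.060966 = 0.010161, 1/6 · 0.049383 = 0.0082305, 1/6 · 0.029873 = 0.0049789, 1/6 · 0.0097546 = 0.0016258; with total 0.031601.
The posterior is then P(r = 1 | data) = 0.051447, P(r = 2 | data) = 0.15756, P(r = 5 | data) = 0.32154, P(r = 6 | data) = 0.26045, P(r = 7 | data) = 0.15756, P(r = 8 | data) = 0.051447.
Averaging over the posterior, P(orange next | data) = (8/9)(0.051447) + (7/9)(0.15756) + (4/9)(0.32154) + (1/3)(0.26045) + (2/9)(0.15756) + (1/9)(0.051447) = 0.43873.

0.439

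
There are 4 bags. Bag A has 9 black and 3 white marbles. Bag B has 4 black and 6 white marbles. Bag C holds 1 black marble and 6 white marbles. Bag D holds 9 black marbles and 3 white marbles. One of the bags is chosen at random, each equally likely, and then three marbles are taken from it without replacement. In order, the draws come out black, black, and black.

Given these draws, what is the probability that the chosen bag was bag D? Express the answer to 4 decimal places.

0.4791

Compute the likelihood of the observed sequence for each case: P(data | bag A) = (9/12)(8/11)(7/10) = 0.38182; P(data | bag B) = (4/10)(3/9)(2/8) = 0.033333; P(data | bag C) = (1/7)(0/6) = 0; P(data | bag D) = (9/12)(8/11)(7/10) = 0.38182.
Multiplying each by its prior: 1/4 · 0.38182 = 0.095455, 1/4 · 0.033333 = 0.0083333, 1/4 · 0 = 0, 1/4 · 0.38182 = 0.095455; with total 0.19924.
Hence P(bag D | data) = (0.095455) / (0.19924) = 0.47909.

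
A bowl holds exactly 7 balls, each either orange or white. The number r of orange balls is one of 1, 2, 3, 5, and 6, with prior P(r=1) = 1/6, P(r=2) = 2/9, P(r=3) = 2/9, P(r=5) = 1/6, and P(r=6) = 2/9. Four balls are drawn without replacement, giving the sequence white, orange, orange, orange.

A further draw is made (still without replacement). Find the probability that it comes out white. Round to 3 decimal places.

0.231

Compute the likelihood of the observed sequence for each case: P(data | r = 1) = (6/7)(1/6)(0/5) = 0; P(data | r = 2) = (5/7)(2/6)(1/5)(0/4) = 0; P(data | r = 3) = (4/7)(3/6)(2/5)(1/4) = 1/35; P(data | r = 5) = (2/7)(5/6)(4/5)(3/4) = 1/7; P(data | r = 6) = (1/7)(6/6)(5/5)(4/4) = 1/7.
The prior-weighted likelihoods are 1/6 · 0 = 0, 2/9 · 0 = 0, 2/9 · 1/35 = 2/315, 1/6 · 1/7 = 1/42, 2/9 · 1/7 = 2/63; with total 13/210.
Normalising, the posterior is P(r = 1 | data) = 0, P(r = 2 | data) = 0, P(r = 3 | data) = 4/39, P(r = 5 | data) = 5/13, P(r = 6 | data) = 20/39.
Averaging over the posterior, P(white next | data) = (1)(4/39) + (1/3)(5/13) + (0)(20/39) = 3/13.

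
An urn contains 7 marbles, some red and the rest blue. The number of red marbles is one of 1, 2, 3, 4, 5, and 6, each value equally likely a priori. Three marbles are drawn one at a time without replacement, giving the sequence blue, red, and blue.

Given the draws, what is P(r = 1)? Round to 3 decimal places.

0.214

Compute the likelihood of the observed sequence for each case: P(data | r = 1) = (6/7)(1/6)(5/5) = 1/7; P(data | r = 2) = (5/7)(2/6)(4/5) = 4/21; P(data | r = 3) = (4/7)(3/6)(3/5) = 6/35; P(data | r = 4) = (3/7)(4/6)(2/5) = 4/35; P(data | r = 5) = (2/7)(5/6)(1/5) = 1/21; P(data | r = 6) = (1/7)(6/6)(0/5) = 0.
Multiplying each by its prior: 1/6 · 1/7 = 1/42, 1/6 · 4/21 = 2/63, 1/6 · 6/35 = 1/35, 1/6 · 4/35 = 2/105, 1/6 · 1/21 = 1/126, 1/6 · 0 = 0; summing to 1/9.
By Bayes' rule, P(r = 1 | data) = (1/42) / (1/9) = 3/14.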